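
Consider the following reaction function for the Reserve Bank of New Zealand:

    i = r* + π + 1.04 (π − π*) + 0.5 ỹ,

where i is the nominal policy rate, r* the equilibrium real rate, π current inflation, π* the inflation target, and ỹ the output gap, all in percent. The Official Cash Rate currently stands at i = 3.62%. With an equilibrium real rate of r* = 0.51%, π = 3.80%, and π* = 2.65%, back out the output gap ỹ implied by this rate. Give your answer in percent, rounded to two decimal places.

-3.77%

0.5 ỹ = 3.62 − 0.51 − 3.80 − 1.04 × (3.80 − 2.65) = -1.886
ỹ = -1.886 / 0.5 = -3.77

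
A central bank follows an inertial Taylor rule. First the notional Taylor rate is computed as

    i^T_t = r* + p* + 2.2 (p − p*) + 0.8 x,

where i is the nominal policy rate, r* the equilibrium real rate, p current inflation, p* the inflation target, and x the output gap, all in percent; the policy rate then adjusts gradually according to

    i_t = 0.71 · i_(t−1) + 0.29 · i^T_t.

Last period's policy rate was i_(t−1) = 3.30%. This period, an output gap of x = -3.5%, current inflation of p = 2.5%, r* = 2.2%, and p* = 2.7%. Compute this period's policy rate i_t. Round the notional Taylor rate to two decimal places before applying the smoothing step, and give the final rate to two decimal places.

2.82%

i^T_t = 2.2 + 2.7 + 2.2 × (2.5 − 2.7) + 0.8 × (-3.5)
   = 2.2 + 2.7 − 0.44 − 2.8 = 1.66
i_t = 0.71 × 3.30 + 0.29 × 1.66 = 2.343 + 0.4814 = 2.82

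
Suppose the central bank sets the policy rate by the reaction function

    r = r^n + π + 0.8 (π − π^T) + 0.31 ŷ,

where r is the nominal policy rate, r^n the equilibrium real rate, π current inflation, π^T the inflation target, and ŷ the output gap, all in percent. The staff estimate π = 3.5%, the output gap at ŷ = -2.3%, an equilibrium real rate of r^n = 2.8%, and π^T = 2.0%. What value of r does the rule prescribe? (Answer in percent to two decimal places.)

r = 2.8 + 3.5 + 0.8 × (3.5 − 2.0) + 0.31 × (-2.3)
   = 2.8 + 3.5 + 1.2 − 0.713 = 6.79

6.79%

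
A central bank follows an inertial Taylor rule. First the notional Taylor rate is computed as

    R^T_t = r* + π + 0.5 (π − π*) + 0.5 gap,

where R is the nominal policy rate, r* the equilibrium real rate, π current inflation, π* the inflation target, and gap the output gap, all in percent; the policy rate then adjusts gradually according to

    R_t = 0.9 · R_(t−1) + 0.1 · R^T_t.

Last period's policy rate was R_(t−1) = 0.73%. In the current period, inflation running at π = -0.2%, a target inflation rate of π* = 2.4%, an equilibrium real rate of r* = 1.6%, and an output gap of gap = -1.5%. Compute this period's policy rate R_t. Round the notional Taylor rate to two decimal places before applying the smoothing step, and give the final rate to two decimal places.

0.59%

R^T_t = 1.6 + (-0.2) + 0.5 × (-0.2 − 2.4) + 0.5 × (-1.5)
   = 1.6 − 0.2 − 1.3 − 0.75 = -0.65
R_t = 0.9 × 0.73 + 0.1 × (-0.65) = 0.657 − 0.065 = 0.59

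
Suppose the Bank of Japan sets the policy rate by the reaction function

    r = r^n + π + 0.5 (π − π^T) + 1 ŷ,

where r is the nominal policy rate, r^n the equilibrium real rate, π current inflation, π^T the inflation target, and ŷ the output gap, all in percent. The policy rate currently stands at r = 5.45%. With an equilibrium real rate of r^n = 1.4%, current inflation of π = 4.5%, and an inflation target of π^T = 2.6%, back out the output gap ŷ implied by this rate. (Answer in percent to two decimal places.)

1 ŷ = 5.45 − 1.4 − 4.5 − 0.5 × (4.5 − 2.6) = -1.4
ŷ = -1.4 / 1 = -1.40

-1.40%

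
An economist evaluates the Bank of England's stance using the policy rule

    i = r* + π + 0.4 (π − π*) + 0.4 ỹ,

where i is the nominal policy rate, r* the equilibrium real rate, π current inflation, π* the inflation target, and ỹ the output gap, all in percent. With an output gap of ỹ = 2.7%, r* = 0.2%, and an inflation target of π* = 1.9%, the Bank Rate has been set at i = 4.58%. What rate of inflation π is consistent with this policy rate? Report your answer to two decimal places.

2.90%

Collecting π: i = r* + (1 + 0.4) π − 0.4 π* + 0.4 ỹ
1.4 π = 4.58 − 0.2 + 0.4 × 1.9 − 0.4 × 2.7 = 4.06
π = 4.06 / 1.4 = 2.90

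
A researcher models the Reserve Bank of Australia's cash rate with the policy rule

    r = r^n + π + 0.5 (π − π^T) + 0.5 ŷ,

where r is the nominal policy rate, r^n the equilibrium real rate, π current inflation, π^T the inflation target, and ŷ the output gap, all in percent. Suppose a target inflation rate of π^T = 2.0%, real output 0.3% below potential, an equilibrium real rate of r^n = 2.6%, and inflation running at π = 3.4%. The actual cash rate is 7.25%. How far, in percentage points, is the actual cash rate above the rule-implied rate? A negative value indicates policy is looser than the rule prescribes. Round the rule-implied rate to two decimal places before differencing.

Output 0.3% below potential → ŷ = -0.3.
r = 2.6 + 3.4 + 0.5 × (3.4 − 2.0) + 0.5 × (-0.3)
   = 2.6 + 3.4 + 0.7 − 0.15 = 6.55
Deviation = 7.25 − 6.55 = 0.70 pp.

0.70 pp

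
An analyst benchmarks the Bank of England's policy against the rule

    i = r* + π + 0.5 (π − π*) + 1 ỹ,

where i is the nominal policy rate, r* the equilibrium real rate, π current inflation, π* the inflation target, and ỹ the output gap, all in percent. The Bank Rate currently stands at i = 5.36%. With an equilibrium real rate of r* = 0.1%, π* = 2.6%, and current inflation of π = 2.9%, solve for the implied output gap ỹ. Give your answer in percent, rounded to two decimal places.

1 ỹ = 5.36 − 0.1 − 2.9 − 0.5 × (2.9 − 2.6) = 2.21
ỹ = 2.21 / 1 = 2.21

2.21%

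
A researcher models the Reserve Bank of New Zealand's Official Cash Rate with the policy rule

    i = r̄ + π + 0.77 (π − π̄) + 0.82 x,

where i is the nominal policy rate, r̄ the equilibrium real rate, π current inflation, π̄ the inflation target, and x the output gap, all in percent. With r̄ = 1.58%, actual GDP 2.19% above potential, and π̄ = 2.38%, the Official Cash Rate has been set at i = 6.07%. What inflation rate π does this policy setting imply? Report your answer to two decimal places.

2.56%

Output 2.19% above potential → x = 2.19.
Collecting π: i = r̄ + (1 + 0.77) π − 0.77 π̄ + 0.82 x
1.77 π = 6.07 − 1.58 + 0.77 × 2.38 − 0.82 × 2.19 = 4.5268
π = 4.5268 / 1.77 = 2.56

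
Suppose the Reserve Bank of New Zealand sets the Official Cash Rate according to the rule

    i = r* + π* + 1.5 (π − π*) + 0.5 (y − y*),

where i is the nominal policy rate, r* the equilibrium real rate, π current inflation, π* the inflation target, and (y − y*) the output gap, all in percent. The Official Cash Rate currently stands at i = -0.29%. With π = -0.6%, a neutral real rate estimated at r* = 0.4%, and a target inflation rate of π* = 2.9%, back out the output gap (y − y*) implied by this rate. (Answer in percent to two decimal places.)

0.5 (y − y*) = -0.29 − 0.4 − 2.9 − 1.5 × ((-0.6) − 2.9) = 1.66
(y − y*) = 1.66 / 0.5 = 3.32

3.32%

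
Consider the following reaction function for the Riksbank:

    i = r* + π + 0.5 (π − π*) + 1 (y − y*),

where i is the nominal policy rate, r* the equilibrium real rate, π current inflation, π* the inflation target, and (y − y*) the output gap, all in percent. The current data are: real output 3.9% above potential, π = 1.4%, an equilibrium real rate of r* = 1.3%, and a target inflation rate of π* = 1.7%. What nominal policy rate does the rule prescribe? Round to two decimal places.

6.45%

Output 3.9% above potential → (y − y*) = 3.9.
i = 1.3 + 1.4 + 0.5 × (1.4 − 1.7) + 1 × 3.9
   = 1.3 + 1.4 − 0.15 + 3.9 = 6.45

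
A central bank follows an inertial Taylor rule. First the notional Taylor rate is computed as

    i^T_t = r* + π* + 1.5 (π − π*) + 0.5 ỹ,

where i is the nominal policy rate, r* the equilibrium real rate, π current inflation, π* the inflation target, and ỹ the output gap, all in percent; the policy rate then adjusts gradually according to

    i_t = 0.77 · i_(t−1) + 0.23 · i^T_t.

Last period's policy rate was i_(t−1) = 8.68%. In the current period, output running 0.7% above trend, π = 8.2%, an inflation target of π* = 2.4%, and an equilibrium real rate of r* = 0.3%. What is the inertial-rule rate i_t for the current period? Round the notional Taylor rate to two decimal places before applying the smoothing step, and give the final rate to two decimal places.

Output 0.7% above potential → ỹ = 0.7.
i^T_t = 0.3 + 2.4 + 1.5 × (8.2 − 2.4) + 0.5 × 0.7
   = 0.3 + 2.4 + 8.7 + 0.35 = 11.75
i_t = 0.77 × 8.68 + 0.23 × 11.75 = 6.6836 + 2.7025 = 9.39

9.39%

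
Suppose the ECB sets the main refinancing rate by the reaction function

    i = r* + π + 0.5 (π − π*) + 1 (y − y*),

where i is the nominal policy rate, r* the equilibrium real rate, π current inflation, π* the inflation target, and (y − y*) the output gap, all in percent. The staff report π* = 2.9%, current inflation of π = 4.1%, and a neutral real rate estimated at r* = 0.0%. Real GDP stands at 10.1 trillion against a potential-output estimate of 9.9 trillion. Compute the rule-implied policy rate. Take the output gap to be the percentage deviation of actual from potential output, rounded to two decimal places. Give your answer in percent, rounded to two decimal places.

Output gap = 100 × (10.1 − 9.9) / 9.9 = 2.02%.
i = 0.00 + 4.10 + 0.5 × (4.10 − 2.90) + 1 × 2.02
   = 0.00 + 4.1 + 0.6 + 2.02 = 6.72

6.72%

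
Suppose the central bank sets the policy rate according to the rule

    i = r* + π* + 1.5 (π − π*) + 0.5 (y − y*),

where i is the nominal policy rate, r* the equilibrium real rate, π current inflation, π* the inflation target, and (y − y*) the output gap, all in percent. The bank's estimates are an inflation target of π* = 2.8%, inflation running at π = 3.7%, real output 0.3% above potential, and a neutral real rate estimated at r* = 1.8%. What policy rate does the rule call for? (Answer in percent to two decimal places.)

6.10%

Output 0.3% above potential → (y − y*) = 0.3.
i = 1.8 + 2.8 + 1.5 × (3.7 − 2.8) + 0.5 × 0.3
   = 1.8 + 2.8 + 1.35 + 0.15 = 6.10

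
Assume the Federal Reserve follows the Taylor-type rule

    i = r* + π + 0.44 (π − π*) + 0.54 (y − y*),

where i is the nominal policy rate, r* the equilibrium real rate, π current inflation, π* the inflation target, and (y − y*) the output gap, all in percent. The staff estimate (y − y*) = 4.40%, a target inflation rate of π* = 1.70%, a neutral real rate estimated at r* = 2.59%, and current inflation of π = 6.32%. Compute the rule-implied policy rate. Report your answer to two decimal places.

13.32%

i = 2.59 + 6.32 + 0.44 × (6.32 − 1.70) + 0.54 × 4.40
   = 2.59 + 6.32 + 2.0328 + 2.376 = 13.32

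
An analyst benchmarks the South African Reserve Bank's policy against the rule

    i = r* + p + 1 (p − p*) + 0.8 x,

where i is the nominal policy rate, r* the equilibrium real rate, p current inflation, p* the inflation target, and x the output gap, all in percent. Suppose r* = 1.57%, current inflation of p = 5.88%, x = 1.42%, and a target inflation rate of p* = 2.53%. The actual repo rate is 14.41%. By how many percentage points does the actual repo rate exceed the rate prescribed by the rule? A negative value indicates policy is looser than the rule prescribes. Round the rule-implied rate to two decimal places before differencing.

i = 1.57 + 5.88 + 1 × (5.88 − 2.53) + 0.8 × 1.42
   = 1.57 + 5.88 + 3.35 + 1.136 = 11.94
Deviation = 14.41 − 11.94 = 2.47 pp.

2.47 pp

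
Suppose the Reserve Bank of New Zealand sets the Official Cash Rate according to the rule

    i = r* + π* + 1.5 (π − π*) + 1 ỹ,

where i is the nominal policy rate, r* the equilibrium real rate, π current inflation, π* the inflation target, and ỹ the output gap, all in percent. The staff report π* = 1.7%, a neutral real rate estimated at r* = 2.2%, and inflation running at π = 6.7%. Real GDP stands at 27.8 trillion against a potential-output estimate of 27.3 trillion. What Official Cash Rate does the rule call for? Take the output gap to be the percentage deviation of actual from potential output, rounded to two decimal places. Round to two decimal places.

13.23%

Output gap = 100 × (27.8 − 27.3) / 27.3 = 1.83%.
i = 2.20 + 1.70 + 1.5 × (6.70 − 1.70) + 1 × 1.83
   = 2.20 + 1.7 + 7.5 + 1.83 = 13.23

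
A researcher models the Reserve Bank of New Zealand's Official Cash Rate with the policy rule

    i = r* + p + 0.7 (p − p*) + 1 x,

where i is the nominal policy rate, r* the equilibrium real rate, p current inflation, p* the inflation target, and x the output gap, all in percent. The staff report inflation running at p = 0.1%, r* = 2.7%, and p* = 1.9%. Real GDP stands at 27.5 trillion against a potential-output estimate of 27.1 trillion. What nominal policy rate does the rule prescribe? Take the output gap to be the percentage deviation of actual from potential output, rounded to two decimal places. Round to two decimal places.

3.02%

Output gap = 100 × (27.5 − 27.1) / 27.1 = 1.48%.
i = 2.70 + 0.10 + 0.7 × (0.10 − 1.90) + 1 × 1.48
   = 2.70 + 0.1 − 1.26 + 1.48 = 3.02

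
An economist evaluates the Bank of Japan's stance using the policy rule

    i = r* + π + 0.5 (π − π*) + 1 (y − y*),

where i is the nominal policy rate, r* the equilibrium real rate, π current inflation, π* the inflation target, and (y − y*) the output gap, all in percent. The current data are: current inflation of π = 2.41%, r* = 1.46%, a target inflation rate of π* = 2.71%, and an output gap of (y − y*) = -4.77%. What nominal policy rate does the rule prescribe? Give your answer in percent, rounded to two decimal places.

i = 1.46 + 2.41 + 0.5 × (2.41 − 2.71) + 1 × (-4.77)
   = 1.46 + 2.41 − 0.15 − 4.77 = -1.05

-1.05%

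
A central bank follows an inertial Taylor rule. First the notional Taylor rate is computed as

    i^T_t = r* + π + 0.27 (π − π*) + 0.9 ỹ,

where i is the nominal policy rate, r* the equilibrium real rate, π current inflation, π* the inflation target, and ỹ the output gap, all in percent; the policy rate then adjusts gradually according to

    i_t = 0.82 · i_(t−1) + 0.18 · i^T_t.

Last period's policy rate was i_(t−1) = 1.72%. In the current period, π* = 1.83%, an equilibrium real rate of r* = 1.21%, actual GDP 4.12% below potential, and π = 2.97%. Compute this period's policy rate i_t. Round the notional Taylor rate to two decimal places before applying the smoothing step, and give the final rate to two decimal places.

1.55%

Output 4.12% below potential → ỹ = -4.12.
i^T_t = 1.21 + 2.97 + 0.27 × (2.97 − 1.83) + 0.9 × (-4.12)
   = 1.21 + 2.97 + 0.3078 − 3.708 = 0.78
i_t = 0.82 × 1.72 + 0.18 × 0.78 = 1.4104 + 0.1404 = 1.55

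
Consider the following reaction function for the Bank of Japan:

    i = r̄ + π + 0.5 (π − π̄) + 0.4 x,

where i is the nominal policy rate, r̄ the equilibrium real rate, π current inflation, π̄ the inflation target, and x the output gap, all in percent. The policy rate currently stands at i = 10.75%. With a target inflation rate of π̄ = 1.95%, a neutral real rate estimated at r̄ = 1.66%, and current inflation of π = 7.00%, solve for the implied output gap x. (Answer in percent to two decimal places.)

-1.09%

0.4 x = 10.75 − 1.66 − 7.00 − 0.5 × (7.00 − 1.95) = -0.435
x = -0.435 / 0.4 = -1.09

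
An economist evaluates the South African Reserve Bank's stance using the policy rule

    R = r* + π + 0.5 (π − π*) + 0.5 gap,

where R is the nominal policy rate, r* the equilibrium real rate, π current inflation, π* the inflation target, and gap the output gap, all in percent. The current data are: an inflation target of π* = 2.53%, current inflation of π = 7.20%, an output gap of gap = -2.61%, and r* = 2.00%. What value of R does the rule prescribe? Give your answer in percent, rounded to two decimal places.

R = 2.00 + 7.20 + 0.5 × (7.20 − 2.53) + 0.5 × (-2.61)
   = 2.00 + 7.2 + 2.335 − 1.305 = 10.23

10.23%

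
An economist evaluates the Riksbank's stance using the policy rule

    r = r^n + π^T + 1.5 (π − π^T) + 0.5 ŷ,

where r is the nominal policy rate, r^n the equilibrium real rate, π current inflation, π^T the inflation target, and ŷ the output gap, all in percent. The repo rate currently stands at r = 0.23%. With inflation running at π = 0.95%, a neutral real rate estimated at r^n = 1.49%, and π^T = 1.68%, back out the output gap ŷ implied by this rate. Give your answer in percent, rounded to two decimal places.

-3.69%

0.5 ŷ = 0.23 − 1.49 − 1.68 − 1.5 × (0.95 − 1.68) = -1.845
ŷ = -1.845 / 0.5 = -3.69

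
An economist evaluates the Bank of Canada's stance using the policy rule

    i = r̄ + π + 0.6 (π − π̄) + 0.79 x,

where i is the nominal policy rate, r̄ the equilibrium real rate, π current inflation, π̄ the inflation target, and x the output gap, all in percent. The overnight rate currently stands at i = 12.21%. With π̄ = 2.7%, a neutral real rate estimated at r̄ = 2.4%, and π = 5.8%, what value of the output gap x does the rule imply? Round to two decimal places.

0.79 x = 12.21 − 2.4 − 5.8 − 0.6 × (5.8 − 2.7) = 2.15
x = 2.15 / 0.79 = 2.72

2.72%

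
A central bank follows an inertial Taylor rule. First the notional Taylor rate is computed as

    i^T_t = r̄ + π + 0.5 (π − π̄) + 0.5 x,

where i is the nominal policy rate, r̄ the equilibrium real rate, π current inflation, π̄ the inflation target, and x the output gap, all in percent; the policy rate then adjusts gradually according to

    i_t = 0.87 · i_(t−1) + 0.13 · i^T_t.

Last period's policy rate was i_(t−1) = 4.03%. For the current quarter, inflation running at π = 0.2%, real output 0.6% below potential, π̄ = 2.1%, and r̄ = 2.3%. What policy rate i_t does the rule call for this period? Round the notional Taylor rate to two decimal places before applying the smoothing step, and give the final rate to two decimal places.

3.67%

Output 0.6% below potential → x = -0.6.
i^T_t = 2.3 + 0.2 + 0.5 × (0.2 − 2.1) + 0.5 × (-0.6)
   = 2.3 + 0.2 − 0.95 − 0.3 = 1.25
i_t = 0.87 × 4.03 + 0.13 × 1.25 = 3.5061 + 0.1625 = 3.67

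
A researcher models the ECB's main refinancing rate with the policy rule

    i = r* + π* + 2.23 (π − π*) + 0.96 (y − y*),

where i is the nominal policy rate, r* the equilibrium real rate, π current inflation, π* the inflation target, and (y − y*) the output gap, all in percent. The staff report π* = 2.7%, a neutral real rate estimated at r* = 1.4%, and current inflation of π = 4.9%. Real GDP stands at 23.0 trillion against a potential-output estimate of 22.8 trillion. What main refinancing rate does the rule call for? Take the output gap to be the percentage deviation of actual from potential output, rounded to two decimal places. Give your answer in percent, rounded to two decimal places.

Output gap = 100 × (23.0 − 22.8) / 22.8 = 0.88%.
i = 1.40 + 2.70 + 2.23 × (4.90 − 2.70) + 0.96 × 0.88
   = 1.40 + 2.7 + 4.906 + 0.8448 = 9.85

9.85%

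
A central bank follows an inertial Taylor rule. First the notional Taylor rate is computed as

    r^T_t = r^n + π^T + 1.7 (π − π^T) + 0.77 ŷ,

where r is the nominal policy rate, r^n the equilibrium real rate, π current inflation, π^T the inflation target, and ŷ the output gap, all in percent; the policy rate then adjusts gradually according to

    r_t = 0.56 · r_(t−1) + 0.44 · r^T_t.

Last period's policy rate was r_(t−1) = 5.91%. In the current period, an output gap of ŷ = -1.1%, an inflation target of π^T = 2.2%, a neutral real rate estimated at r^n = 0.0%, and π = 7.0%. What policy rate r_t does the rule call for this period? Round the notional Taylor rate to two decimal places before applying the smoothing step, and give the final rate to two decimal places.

7.49%

r^T_t = 0.0 + 2.2 + 1.7 × (7.0 − 2.2) + 0.77 × (-1.1)
   = 0.0 + 2.2 + 8.16 − 0.847 = 9.51
r_t = 0.56 × 5.91 + 0.44 × 9.51 = 3.3096 + 4.1844 = 7.49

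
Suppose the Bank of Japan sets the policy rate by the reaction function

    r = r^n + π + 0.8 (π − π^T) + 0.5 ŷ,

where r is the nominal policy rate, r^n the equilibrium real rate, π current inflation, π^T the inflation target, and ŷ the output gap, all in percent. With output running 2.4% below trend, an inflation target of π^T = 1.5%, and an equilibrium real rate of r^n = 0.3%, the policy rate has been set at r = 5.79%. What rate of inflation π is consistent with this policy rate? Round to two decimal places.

4.38%

Output 2.4% below potential → ŷ = -2.4.
Collecting π: r = r^n + (1 + 0.8) π − 0.8 π^T + 0.5 ŷ
1.8 π = 5.79 − 0.3 + 0.8 × 1.5 − 0.5 × (-2.4) = 7.89
π = 7.89 / 1.8 = 4.38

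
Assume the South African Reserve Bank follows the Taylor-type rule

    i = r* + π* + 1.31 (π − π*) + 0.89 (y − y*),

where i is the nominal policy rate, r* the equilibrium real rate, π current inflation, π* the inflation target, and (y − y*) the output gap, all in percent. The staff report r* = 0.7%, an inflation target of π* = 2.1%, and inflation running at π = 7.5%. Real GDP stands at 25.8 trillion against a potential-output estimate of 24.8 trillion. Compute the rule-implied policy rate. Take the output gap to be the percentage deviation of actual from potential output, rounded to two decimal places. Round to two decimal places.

13.46%

Output gap = 100 × (25.8 − 24.8) / 24.8 = 4.03%.
i = 0.70 + 2.10 + 1.31 × (7.50 − 2.10) + 0.89 × 4.03
   = 0.70 + 2.1 + 7.074 + 3.5867 = 13.46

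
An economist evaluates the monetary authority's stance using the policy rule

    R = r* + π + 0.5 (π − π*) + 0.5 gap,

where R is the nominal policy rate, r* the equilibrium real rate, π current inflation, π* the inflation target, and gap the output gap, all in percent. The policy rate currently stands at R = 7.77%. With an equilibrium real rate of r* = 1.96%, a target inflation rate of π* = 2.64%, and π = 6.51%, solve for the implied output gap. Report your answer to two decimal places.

-5.27%

0.5 gap = 7.77 − 1.96 − 6.51 − 0.5 × (6.51 − 2.64) = -2.635
gap = -2.635 / 0.5 = -5.27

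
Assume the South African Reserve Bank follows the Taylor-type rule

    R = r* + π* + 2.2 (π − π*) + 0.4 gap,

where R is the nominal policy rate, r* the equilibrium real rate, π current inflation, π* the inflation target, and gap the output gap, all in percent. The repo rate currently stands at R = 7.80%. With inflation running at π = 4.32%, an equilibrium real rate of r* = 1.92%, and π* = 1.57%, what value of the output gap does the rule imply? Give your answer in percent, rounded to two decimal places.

-4.35%

0.4 gap = 7.80 − 1.92 − 1.57 − 2.2 × (4.32 − 1.57) = -1.74
gap = -1.74 / 0.4 = -4.35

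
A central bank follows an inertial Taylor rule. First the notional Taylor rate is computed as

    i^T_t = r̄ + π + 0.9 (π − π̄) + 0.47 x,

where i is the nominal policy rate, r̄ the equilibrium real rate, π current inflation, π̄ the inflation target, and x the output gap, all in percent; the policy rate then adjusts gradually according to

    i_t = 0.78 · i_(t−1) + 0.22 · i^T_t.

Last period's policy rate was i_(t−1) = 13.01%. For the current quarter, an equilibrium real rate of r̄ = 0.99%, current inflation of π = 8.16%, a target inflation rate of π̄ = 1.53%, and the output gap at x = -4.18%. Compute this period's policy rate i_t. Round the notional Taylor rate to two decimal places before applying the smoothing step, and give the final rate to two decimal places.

i^T_t = 0.99 + 8.16 + 0.9 × (8.16 − 1.53) + 0.47 × (-4.18)
   = 0.99 + 8.16 + 5.967 − 1.9646 = 13.15
i_t = 0.78 × 13.01 + 0.22 × 13.15 = 10.1478 + 2.893 = 13.04

13.04%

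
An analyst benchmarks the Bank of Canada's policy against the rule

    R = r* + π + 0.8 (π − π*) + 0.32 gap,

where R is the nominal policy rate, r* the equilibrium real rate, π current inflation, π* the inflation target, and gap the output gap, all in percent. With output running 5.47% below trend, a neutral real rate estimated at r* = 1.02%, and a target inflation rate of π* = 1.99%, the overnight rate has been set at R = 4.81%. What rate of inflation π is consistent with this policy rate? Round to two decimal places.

Output 5.47% below potential → gap = -5.47.
Collecting π: R = r* + (1 + 0.8) π − 0.8 π* + 0.32 gap
1.8 π = 4.81 − 1.02 + 0.8 × 1.99 − 0.32 × (-5.47) = 7.1324
π = 7.1324 / 1.8 = 3.96

3.96%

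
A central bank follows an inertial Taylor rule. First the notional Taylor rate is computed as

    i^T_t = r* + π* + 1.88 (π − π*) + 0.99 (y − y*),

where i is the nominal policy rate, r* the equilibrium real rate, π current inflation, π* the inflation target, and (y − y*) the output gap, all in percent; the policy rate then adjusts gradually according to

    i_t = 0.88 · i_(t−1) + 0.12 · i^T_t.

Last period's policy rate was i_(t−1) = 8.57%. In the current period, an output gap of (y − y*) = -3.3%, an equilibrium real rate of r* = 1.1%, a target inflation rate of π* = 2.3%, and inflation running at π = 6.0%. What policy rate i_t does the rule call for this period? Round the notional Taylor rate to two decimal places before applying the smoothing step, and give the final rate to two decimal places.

i^T_t = 1.1 + 2.3 + 1.88 × (6.0 − 2.3) + 0.99 × (-3.3)
   = 1.1 + 2.3 + 6.956 − 3.267 = 7.09
i_t = 0.88 × 8.57 + 0.12 × 7.09 = 7.5416 + 0.8508 = 8.39

8.39%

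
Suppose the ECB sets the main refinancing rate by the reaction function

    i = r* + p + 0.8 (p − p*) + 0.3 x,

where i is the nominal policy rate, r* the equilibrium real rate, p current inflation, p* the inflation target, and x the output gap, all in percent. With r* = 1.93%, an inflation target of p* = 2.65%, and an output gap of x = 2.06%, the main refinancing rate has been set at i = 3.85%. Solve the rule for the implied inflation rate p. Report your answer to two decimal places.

Collecting p: i = r* + (1 + 0.8) p − 0.8 p* + 0.3 x
1.8 p = 3.85 − 1.93 + 0.8 × 2.65 − 0.3 × 2.06 = 3.422
p = 3.422 / 1.8 = 1.90

1.90%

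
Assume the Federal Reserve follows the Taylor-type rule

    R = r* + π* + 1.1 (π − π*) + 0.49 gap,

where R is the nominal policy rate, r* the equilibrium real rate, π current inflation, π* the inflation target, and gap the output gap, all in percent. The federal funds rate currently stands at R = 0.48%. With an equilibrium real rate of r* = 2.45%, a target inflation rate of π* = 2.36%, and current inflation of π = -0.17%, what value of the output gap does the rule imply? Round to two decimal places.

-3.16%

0.49 gap = 0.48 − 2.45 − 2.36 − 1.1 × ((-0.17) − 2.36) = -1.547
gap = -1.547 / 0.49 = -3.16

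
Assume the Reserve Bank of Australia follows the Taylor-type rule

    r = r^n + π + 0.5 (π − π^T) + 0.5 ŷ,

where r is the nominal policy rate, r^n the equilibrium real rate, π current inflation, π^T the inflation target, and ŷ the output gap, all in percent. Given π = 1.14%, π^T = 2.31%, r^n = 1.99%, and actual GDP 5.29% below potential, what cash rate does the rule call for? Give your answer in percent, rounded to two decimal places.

-0.10%

Output 5.29% below potential → ŷ = -5.29.
r = 1.99 + 1.14 + 0.5 × (1.14 − 2.31) + 0.5 × (-5.29)
   = 1.99 + 1.14 − 0.585 − 2.645 = -0.10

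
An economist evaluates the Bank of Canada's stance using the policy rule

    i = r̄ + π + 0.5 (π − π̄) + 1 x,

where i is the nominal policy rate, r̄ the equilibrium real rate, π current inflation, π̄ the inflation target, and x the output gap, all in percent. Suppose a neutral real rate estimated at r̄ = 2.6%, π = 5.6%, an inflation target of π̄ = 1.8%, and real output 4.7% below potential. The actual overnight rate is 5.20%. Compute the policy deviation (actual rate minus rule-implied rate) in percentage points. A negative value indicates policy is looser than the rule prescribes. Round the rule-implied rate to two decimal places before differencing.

Output 4.7% below potential → x = -4.7.
i = 2.6 + 5.6 + 0.5 × (5.6 − 1.8) + 1 × (-4.7)
   = 2.6 + 5.6 + 1.9 − 4.7 = 5.40
Deviation = 5.20 − 5.40 = -0.20 pp.

-0.20 pp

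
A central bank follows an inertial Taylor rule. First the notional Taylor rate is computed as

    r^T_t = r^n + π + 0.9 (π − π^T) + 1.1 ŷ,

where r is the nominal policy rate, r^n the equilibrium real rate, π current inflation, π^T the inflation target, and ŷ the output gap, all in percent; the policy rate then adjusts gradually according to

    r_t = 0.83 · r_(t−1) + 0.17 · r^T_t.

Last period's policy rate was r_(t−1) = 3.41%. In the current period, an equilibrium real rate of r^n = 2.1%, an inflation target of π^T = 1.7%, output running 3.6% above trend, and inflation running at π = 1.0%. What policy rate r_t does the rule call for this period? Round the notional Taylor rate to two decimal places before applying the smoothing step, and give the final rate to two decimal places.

Output 3.6% above potential → ŷ = 3.6.
r^T_t = 2.1 + 1.0 + 0.9 × (1.0 − 1.7) + 1.1 × 3.6
   = 2.1 + 1 − 0.63 + 3.96 = 6.43
r_t = 0.83 × 3.41 + 0.17 × 6.43 = 2.8303 + 1.0931 = 3.92

3.92%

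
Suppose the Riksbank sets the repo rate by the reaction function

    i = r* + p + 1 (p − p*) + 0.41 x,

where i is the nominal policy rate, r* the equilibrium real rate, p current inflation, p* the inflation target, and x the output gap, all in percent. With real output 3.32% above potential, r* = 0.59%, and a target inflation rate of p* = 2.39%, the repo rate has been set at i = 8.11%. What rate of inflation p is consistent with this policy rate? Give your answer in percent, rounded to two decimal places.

Output 3.32% above potential → x = 3.32.
Collecting p: i = r* + (1 + 1) p − 1 p* + 0.41 x
2 p = 8.11 − 0.59 + 1 × 2.39 − 0.41 × 3.32 = 8.5488
p = 8.5488 / 2 = 4.27

4.27%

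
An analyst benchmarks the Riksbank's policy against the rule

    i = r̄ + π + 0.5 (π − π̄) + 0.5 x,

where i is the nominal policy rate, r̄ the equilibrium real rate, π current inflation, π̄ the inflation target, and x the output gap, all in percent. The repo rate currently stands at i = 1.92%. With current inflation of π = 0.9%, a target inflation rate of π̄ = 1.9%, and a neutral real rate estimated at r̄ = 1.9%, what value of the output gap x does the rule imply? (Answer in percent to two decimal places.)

-0.76%

0.5 x = 1.92 − 1.9 − 0.9 − 0.5 × (0.9 − 1.9) = -0.38
x = -0.38 / 0.5 = -0.76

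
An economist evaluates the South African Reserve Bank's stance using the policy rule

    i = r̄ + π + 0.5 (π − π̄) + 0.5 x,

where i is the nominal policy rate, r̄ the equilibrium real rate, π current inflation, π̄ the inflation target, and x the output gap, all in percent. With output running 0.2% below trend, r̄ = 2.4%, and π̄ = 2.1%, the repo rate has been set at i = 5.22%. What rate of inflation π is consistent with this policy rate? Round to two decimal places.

Output 0.2% below potential → x = -0.2.
Collecting π: i = r̄ + (1 + 0.5) π − 0.5 π̄ + 0.5 x
1.5 π = 5.22 − 2.4 + 0.5 × 2.1 − 0.5 × (-0.2) = 3.97
π = 3.97 / 1.5 = 2.65

2.65%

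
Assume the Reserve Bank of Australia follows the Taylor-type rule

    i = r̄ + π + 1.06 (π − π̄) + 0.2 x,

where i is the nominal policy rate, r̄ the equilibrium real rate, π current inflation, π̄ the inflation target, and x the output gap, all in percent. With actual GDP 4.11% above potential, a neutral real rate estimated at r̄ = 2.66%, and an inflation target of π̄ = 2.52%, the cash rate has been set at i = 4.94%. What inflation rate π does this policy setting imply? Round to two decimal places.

2.00%

Output 4.11% above potential → x = 4.11.
Collecting π: i = r̄ + (1 + 1.06) π − 1.06 π̄ + 0.2 x
2.06 π = 4.94 − 2.66 + 1.06 × 2.52 − 0.2 × 4.11 = 4.1292
π = 4.1292 / 2.06 = 2.00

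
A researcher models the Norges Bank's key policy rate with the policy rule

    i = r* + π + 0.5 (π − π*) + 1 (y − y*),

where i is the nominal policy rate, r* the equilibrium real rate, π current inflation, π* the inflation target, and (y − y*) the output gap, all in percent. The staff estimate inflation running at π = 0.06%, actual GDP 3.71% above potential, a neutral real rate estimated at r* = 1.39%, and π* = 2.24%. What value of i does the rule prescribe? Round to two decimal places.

Output 3.71% above potential → (y − y*) = 3.71.
i = 1.39 + 0.06 + 0.5 × (0.06 − 2.24) + 1 × 3.71
   = 1.39 + 0.06 − 1.09 + 3.71 = 4.07

4.07%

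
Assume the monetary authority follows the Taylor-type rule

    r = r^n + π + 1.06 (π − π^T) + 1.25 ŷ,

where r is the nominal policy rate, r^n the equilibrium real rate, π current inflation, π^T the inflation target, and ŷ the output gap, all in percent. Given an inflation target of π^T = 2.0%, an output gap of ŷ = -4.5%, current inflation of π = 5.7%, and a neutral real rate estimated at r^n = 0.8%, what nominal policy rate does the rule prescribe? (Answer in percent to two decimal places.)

4.80%

r = 0.8 + 5.7 + 1.06 × (5.7 − 2.0) + 1.25 × (-4.5)
   = 0.8 + 5.7 + 3.922 − 5.625 = 4.80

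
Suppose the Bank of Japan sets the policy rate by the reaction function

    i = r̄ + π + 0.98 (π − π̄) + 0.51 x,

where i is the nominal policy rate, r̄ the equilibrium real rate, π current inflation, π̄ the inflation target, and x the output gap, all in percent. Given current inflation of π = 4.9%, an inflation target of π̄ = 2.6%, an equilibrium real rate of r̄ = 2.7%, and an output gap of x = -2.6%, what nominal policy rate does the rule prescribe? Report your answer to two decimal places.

8.53%

i = 2.7 + 4.9 + 0.98 × (4.9 − 2.6) + 0.51 × (-2.6)
   = 2.7 + 4.9 + 2.254 − 1.326 = 8.53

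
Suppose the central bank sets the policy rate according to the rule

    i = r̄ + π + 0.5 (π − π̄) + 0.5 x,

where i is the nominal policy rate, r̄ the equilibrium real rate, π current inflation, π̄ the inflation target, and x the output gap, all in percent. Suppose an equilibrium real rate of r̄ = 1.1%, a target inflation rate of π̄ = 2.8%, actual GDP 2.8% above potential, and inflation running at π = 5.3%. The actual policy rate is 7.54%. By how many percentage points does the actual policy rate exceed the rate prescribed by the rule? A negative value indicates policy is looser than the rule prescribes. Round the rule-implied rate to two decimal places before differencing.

Output 2.8% above potential → x = 2.8.
i = 1.1 + 5.3 + 0.5 × (5.3 − 2.8) + 0.5 × 2.8
   = 1.1 + 5.3 + 1.25 + 1.4 = 9.05
Deviation = 7.54 − 9.05 = -1.51 pp.

-1.51 pp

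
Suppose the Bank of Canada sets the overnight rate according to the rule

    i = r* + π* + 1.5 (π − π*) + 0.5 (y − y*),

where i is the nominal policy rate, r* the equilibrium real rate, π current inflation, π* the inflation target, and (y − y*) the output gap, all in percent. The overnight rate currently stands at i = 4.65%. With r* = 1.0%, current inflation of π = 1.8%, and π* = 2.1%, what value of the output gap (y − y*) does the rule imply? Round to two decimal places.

4.00%

0.5 (y − y*) = 4.65 − 1.0 − 2.1 − 1.5 × (1.8 − 2.1) = 2
(y − y*) = 2 / 0.5 = 4.00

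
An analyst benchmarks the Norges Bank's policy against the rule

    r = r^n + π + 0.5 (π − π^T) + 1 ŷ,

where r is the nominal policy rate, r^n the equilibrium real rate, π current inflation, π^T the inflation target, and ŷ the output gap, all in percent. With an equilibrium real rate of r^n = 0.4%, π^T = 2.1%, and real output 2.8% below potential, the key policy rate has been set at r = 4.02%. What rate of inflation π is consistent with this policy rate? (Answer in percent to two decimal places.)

4.98%

Output 2.8% below potential → ŷ = -2.8.
Collecting π: r = r^n + (1 + 0.5) π − 0.5 π^T + 1 ŷ
1.5 π = 4.02 − 0.4 + 0.5 × 2.1 − 1 × (-2.8) = 7.47
π = 7.47 / 1.5 = 4.98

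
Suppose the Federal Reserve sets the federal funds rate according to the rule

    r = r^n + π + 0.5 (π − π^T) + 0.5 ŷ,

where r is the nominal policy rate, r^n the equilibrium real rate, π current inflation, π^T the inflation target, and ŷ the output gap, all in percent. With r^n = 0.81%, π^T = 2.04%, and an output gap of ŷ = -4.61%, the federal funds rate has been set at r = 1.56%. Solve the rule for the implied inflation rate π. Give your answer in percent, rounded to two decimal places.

Collecting π: r = r^n + (1 + 0.5) π − 0.5 π^T + 0.5 ŷ
1.5 π = 1.56 − 0.81 + 0.5 × 2.04 − 0.5 × (-4.61) = 4.075
π = 4.075 / 1.5 = 2.72

2.72%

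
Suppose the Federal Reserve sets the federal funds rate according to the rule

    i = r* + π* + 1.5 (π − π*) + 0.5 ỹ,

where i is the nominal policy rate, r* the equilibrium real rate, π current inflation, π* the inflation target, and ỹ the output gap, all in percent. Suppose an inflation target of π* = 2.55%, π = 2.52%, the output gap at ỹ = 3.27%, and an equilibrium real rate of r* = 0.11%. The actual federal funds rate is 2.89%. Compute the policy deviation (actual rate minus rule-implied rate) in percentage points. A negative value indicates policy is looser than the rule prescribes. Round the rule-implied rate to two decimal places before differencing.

-1.36 pp

i = 0.11 + 2.55 + 1.5 × (2.52 − 2.55) + 0.5 × 3.27
   = 0.11 + 2.55 − 0.045 + 1.635 = 4.25
Deviation = 2.89 − 4.25 = -1.36 pp.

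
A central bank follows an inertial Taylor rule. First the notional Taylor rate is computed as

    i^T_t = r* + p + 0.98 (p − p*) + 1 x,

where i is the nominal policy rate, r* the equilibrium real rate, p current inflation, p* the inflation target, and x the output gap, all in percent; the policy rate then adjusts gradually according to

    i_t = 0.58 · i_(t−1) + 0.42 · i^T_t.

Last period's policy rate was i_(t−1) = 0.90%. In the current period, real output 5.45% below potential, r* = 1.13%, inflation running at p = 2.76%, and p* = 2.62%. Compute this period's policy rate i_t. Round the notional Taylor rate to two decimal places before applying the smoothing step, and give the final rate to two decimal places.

-0.07%

Output 5.45% below potential → x = -5.45.
i^T_t = 1.13 + 2.76 + 0.98 × (2.76 − 2.62) + 1 × (-5.45)
   = 1.13 + 2.76 + 0.1372 − 5.45 = -1.42
i_t = 0.58 × 0.90 + 0.42 × (-1.42) = 0.522 − 0.5964 = -0.07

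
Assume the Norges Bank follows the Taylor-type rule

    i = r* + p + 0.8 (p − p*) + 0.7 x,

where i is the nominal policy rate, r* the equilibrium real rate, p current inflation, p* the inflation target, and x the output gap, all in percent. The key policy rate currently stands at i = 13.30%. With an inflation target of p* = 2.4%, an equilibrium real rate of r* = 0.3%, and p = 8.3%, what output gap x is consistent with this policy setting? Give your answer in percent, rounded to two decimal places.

-0.03%

0.7 x = 13.30 − 0.3 − 8.3 − 0.8 × (8.3 − 2.4) = -0.02
x = -0.02 / 0.7 = -0.03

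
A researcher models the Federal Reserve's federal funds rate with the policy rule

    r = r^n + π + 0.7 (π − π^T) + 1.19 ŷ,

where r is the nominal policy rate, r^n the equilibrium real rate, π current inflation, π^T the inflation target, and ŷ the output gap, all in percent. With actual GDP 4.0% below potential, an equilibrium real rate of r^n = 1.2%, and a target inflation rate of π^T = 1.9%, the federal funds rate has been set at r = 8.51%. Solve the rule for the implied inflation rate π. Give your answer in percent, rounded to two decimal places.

Output 4.0% below potential → ŷ = -4.0.
Collecting π: r = r^n + (1 + 0.7) π − 0.7 π^T + 1.19 ŷ
1.7 π = 8.51 − 1.2 + 0.7 × 1.9 − 1.19 × (-4.0) = 13.4
π = 13.4 / 1.7 = 7.88

7.88%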